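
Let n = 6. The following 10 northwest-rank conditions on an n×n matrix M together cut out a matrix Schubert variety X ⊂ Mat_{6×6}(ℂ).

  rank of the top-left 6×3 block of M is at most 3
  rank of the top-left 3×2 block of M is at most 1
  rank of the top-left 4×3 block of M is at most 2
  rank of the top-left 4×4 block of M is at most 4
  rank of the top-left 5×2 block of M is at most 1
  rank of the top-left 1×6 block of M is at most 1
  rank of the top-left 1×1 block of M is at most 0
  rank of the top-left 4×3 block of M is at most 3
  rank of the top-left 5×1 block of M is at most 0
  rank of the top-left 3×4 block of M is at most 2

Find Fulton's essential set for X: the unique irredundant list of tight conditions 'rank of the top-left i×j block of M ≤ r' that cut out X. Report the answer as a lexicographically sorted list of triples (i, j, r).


Computing R[i][j] = min implied NW-rank bound (n=6, 10 conditions):

  i=1: 0 1 1 1 1 1
  i=2: 0 1 2 2 2 2
  i=3: 0 1 2 2 3 3
  i=4: 0 1 2 3 4 4
  i=5: 0 1 2 3 4 5
  i=6: 1 2 3 4 5 6

the unique w with this rank table is (2, 3, 5, 4, 6, 1).

Rothe diagram D(w) (6 cells), 2 SE-corners (essential conditions):

[(3, 4, 2), (5, 1, 0)]


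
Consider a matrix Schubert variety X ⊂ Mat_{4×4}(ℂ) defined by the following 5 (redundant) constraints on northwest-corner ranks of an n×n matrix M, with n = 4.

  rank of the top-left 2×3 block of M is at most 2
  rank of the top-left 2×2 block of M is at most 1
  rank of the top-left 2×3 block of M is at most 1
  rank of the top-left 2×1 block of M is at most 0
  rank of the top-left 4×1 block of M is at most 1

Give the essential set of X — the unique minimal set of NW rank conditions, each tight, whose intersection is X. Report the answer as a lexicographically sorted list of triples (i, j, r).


Recovering R(i,j) via the rank-extension bound from the 5 conditions:

  0 1 1 1
  0 1 1 2
  1 2 2 3
  1 2 3 4

the unique w with this rank table is (2, 4, 1, 3).

|D(w)|=3, |Ess(w)|=2:

[(2, 1, 0), (2, 3, 1)]


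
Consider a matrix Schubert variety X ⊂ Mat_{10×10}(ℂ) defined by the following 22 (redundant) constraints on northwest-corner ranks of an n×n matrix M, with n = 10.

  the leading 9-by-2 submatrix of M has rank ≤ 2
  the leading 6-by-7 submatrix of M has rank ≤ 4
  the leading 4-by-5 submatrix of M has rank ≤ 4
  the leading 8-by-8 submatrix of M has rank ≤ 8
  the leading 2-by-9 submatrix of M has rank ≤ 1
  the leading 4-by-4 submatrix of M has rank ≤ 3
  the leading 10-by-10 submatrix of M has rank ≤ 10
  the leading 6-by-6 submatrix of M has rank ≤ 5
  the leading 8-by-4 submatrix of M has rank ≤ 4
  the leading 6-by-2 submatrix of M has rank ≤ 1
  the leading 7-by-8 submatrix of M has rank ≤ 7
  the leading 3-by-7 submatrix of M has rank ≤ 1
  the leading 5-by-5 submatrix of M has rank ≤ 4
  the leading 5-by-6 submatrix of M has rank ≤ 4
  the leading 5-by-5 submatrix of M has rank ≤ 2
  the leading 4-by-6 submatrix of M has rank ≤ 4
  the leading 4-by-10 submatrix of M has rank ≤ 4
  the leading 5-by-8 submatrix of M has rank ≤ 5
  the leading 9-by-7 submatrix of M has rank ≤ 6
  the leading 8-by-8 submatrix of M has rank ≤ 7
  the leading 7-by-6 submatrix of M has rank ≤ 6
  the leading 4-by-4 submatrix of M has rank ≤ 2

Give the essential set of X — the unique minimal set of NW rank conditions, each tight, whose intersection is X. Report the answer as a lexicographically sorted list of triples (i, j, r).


Computing R[i][j] = min implied NW-rank bound (n=10, 22 conditions):

  row 1: 1 1 1 1 1 1 1 1 1 1
  row 2: 1 1 1 1 1 1 1 1 1 2
  row 3: 1 1 1 1 1 1 1 2 2 3
  row 4: 1 1 2 2 2 2 2 3 3 4
  row 5: 1 1 2 2 2 3 3 4 4 5
  row 6: 1 1 2 3 3 4 4 5 5 6
  row 7: 1 2 3 4 4 5 5 6 6 7
  row 8: 1 2 3 4 5 6 6 7 7 8
  row 9: 1 2 3 4 5 6 6 7 8 9
  row 10: 1 2 3 4 5 6 7 8 9 10

hence w(1..10) = (1, 10, 8, 3, 6, 4, 2, 5, 9, 7).

5 SE-corners of the 20-cell Rothe diagram give Ess(w):

[(2, 9, 1), (3, 7, 1), (5, 5, 2), (6, 2, 1), (9, 7, 6)]


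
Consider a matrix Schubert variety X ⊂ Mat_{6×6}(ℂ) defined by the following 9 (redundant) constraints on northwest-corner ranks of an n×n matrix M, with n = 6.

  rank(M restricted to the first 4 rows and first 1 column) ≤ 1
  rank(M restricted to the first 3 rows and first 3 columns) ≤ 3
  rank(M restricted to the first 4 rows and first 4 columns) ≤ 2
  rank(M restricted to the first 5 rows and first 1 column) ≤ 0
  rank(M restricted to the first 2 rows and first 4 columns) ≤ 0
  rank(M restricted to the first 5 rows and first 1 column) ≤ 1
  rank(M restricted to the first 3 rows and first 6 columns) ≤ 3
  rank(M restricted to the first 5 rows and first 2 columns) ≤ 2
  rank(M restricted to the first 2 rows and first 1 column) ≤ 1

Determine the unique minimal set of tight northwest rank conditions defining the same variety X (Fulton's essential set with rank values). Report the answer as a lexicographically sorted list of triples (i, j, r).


The tightest implied rank at each (i,j), from the 9 conditions:

  R[1]: 0  0  0  0  1  1
  R[2]: 0  0  0  0  1  2
  R[3]: 0  1  1  1  2  3
  R[4]: 0  1  2  2  3  4
  R[5]: 0  1  2  3  4  5
  R[6]: 1  2  3  4  5  6

hence w(1..6) = (5, 6, 2, 3, 4, 1).

Rothe diagram D(w) (11 cells), 2 SE-corners (essential conditions):

[(2, 4, 0), (5, 1, 0)]


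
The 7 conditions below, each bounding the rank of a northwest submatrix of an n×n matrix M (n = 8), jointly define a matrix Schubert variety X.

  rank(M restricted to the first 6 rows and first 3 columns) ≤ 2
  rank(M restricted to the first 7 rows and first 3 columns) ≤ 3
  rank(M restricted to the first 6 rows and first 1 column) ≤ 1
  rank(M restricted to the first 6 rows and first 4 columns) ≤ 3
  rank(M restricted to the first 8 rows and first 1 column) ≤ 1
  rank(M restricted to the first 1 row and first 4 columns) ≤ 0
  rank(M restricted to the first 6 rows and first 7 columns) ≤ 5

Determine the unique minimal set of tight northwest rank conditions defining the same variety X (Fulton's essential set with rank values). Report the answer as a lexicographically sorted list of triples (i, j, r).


Propagating the 7 rank bounds to every northwest block:

  R[1]: 0, 0, 0, 0, 1, 1, 1, 1
  R[2]: 1, 1, 1, 1, 2, 2, 2, 2
  R[3]: 1, 2, 2, 2, 3, 3, 3, 3
  R[4]: 1, 2, 2, 3, 4, 4, 4, 4
  R[5]: 1, 2, 2, 3, 4, 5, 5, 5
  R[6]: 1, 2, 2, 3, 4, 5, 5, 6
  R[7]: 1, 2, 3, 4, 5, 6, 6, 7
  R[8]: 1, 2, 3, 4, 5, 6, 7, 8

second differences of R give the permutation w = (5, 1, 2, 4, 6, 8, 3, 7).

Rothe diagram D(w) (8 cells), 3 SE-corners (essential conditions):

[(1, 4, 0), (6, 3, 2), (6, 7, 5)]


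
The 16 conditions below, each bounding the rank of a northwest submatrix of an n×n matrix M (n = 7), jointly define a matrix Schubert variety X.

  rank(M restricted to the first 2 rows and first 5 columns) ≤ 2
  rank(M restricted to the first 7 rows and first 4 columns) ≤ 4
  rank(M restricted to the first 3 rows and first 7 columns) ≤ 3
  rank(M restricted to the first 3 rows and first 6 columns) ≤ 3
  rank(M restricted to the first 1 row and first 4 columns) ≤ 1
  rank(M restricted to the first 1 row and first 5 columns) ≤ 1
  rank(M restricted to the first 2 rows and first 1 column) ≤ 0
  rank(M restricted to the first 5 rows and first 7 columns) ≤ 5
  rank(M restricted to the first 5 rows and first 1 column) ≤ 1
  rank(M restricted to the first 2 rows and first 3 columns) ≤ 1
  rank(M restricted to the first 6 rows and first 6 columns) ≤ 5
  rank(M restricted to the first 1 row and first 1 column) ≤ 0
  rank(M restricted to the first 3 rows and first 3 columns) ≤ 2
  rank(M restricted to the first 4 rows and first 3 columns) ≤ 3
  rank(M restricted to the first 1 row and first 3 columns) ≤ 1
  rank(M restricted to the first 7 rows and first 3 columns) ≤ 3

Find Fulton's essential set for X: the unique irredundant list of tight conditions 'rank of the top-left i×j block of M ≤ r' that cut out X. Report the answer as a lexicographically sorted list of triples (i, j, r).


Reconstructing r_w from the 16 given conditions:

  i=1: 0 1 1 1 1 1 1
  i=2: 0 1 1 2 2 2 2
  i=3: 1 2 2 3 3 3 3
  i=4: 1 2 3 4 4 4 4
  i=5: 1 2 3 4 5 5 5
  i=6: 1 2 3 4 5 5 6
  i=7: 1 2 3 4 5 6 7

giving w = (2, 4, 1, 3, 5, 7, 6) via Δ²R.

ℓ(w)=4; the 3 essential cells (i,j,r):

[(2, 1, 0), (2, 3, 1), (6, 6, 5)]


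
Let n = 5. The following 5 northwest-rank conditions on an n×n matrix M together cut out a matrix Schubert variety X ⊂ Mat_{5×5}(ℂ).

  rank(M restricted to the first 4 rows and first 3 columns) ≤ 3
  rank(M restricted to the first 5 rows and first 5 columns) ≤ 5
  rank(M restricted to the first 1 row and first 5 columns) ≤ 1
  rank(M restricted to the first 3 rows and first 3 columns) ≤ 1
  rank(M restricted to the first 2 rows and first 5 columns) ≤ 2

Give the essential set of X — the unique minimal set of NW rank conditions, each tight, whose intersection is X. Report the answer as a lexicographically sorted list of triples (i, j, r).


Reconstructing r_w from the 5 given conditions:

  i=1: 1  1  1  1  1
  i=2: 1  1  1  2  2
  i=3: 1  1  1  2  3
  i=4: 1  2  2  3  4
  i=5: 1  2  3  4  5

hence w(1..5) = (1, 4, 5, 2, 3).

|D(w)|=4, |Ess(w)|=1:

[(3, 3, 1)]


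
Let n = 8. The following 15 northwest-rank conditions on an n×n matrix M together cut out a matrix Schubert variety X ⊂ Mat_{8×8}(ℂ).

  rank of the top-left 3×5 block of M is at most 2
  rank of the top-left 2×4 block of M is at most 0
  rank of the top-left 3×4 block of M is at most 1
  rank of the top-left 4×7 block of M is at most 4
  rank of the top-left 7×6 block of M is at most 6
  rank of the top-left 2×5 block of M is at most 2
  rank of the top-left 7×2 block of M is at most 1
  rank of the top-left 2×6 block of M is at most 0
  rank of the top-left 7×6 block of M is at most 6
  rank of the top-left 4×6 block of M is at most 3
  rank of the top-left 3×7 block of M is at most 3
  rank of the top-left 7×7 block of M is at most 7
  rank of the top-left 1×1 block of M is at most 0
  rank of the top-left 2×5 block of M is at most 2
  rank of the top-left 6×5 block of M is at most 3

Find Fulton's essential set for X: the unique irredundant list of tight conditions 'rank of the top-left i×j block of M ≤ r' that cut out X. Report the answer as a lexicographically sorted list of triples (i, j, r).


Propagating the 15 rank bounds to every northwest block:

  R[1]: 0, 0, 0, 0, 0, 0, 1, 1
  R[2]: 0, 0, 0, 0, 0, 0, 1, 2
  R[3]: 1, 1, 1, 1, 1, 1, 2, 3
  R[4]: 1, 1, 2, 2, 2, 2, 3, 4
  R[5]: 1, 1, 2, 3, 3, 3, 4, 5
  R[6]: 1, 1, 2, 3, 3, 4, 5, 6
  R[7]: 1, 1, 2, 3, 4, 5, 6, 7
  R[8]: 1, 2, 3, 4, 5, 6, 7, 8

second differences of R give the permutation w = (7, 8, 1, 3, 4, 6, 5, 2).

ℓ(w)=17; the 3 essential cells (i,j,r):

[(2, 6, 0), (6, 5, 3), (7, 2, 1)]


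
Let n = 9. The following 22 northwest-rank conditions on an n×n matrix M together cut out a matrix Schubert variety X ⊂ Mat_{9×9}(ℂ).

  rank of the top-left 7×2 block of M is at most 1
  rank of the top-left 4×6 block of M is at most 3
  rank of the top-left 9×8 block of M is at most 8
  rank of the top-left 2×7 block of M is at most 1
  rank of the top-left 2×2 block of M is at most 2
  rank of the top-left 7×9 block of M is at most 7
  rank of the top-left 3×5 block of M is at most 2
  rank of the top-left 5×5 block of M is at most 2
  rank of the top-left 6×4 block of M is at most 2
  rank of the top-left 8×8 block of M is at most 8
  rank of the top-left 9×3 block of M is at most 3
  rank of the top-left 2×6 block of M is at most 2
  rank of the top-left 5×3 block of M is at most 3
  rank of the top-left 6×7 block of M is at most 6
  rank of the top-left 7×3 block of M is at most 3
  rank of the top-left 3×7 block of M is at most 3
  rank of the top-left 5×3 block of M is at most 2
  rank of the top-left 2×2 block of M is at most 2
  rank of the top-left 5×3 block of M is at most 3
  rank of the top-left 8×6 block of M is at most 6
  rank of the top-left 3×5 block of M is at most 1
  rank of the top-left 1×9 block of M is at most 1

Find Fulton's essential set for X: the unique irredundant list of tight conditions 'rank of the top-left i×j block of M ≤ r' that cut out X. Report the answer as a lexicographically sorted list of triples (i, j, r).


Reconstructing r_w from the 22 given conditions:

  i=1: 1  1  1  1  1  1  1  1  1
  i=2: 1  1  1  1  1  1  1  2  2
  i=3: 1  1  1  1  1  2  2  3  3
  i=4: 1  1  2  2  2  3  3  4  4
  i=5: 1  1  2  2  2  3  4  5  5
  i=6: 1  1  2  2  3  4  5  6  6
  i=7: 1  1  2  3  4  5  6  7  7
  i=8: 1  2  3  4  5  6  7  8  8
  i=9: 1  2  3  4  5  6  7  8  9

reading off 1-entries of Δ²R: w = (1, 8, 6, 3, 7, 5, 4, 2, 9).

D(w) has 17 cells with 5 SE-corners; essential set:

[(2, 7, 1), (3, 5, 1), (5, 5, 2), (6, 4, 2), (7, 2, 1)]


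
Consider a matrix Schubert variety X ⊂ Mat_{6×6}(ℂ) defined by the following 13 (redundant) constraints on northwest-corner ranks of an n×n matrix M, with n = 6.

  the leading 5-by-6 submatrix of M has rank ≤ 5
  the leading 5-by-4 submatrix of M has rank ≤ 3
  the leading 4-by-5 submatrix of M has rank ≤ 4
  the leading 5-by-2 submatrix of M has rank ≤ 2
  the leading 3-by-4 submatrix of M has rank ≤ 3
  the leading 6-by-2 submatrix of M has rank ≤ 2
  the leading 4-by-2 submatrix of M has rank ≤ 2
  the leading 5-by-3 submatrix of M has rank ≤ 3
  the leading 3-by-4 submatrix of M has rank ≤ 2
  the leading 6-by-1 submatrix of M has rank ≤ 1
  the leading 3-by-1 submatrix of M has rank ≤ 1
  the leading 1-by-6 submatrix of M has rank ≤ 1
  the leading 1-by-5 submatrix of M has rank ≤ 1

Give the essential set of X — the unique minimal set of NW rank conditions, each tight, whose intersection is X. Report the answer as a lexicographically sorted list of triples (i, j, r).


Propagating the 13 rank bounds to every northwest block:

  1 1 1 1 1 1
  1 2 2 2 2 2
  1 2 2 2 3 3
  1 2 3 3 4 4
  1 2 3 3 4 5
  1 2 3 4 5 6

the unique w with this rank table is (1, 2, 5, 3, 6, 4).

|D(w)|=3, |Ess(w)|=2:

[(3, 4, 2), (5, 4, 3)]


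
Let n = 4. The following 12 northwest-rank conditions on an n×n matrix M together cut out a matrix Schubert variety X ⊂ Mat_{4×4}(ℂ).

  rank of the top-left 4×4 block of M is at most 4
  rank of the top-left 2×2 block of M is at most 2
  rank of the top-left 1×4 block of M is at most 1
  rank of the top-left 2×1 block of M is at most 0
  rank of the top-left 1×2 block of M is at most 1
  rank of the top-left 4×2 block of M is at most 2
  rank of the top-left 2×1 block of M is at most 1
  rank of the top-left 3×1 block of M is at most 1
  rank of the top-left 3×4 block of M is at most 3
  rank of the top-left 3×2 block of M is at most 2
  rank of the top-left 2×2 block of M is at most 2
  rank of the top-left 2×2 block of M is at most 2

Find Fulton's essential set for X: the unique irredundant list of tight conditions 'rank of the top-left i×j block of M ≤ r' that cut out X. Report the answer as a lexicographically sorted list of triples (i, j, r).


The tightest implied rank at each (i,j), from the 12 conditions:

  0, 1, 1, 1
  0, 1, 2, 2
  1, 2, 3, 3
  1, 2, 3, 4

reading off 1-entries of Δ²R: w = (2, 3, 1, 4).

1 SE-corner of the 2-cell Rothe diagram gives Ess(w):

[(2, 1, 0)]


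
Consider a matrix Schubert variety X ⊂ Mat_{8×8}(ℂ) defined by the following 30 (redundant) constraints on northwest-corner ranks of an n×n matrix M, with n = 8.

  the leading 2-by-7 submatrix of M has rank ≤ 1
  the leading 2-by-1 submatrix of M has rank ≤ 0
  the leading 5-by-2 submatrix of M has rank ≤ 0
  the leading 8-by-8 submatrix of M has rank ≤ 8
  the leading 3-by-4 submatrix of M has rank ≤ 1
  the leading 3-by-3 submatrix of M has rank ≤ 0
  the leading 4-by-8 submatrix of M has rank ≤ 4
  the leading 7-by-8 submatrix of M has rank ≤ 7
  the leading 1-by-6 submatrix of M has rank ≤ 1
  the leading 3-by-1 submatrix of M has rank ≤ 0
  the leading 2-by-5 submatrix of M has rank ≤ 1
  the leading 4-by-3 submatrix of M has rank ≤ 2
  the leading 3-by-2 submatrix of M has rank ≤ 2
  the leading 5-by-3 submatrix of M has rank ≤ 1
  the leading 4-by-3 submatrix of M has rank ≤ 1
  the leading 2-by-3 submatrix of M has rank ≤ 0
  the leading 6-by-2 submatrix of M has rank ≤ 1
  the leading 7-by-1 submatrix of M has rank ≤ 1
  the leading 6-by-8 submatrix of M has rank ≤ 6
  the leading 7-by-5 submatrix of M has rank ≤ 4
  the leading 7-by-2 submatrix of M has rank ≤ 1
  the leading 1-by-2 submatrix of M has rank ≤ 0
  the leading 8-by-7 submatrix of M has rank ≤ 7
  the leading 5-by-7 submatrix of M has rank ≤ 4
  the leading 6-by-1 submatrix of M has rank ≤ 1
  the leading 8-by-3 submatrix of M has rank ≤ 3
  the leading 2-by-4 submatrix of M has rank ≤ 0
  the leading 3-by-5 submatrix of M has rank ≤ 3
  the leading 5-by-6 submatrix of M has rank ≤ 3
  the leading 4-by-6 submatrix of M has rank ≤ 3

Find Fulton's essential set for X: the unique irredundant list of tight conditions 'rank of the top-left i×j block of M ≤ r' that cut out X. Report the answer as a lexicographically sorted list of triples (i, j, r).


Computing R[i][j] = min implied NW-rank bound (n=8, 30 conditions):

  0, 0, 0, 0, 1, 1, 1, 1
  0, 0, 0, 0, 1, 1, 1, 2
  0, 0, 0, 1, 2, 2, 2, 3
  0, 0, 1, 2, 3, 3, 3, 4
  0, 0, 1, 2, 3, 3, 4, 5
  1, 1, 2, 3, 4, 4, 5, 6
  1, 1, 2, 3, 4, 5, 6, 7
  1, 2, 3, 4, 5, 6, 7, 8

so w = (5, 8, 4, 3, 7, 1, 6, 2).

ℓ(w)=19; the 6 essential cells (i,j,r):

[(2, 4, 0), (2, 7, 1), (3, 3, 0), (5, 2, 0), (5, 6, 3), (7, 2, 1)]


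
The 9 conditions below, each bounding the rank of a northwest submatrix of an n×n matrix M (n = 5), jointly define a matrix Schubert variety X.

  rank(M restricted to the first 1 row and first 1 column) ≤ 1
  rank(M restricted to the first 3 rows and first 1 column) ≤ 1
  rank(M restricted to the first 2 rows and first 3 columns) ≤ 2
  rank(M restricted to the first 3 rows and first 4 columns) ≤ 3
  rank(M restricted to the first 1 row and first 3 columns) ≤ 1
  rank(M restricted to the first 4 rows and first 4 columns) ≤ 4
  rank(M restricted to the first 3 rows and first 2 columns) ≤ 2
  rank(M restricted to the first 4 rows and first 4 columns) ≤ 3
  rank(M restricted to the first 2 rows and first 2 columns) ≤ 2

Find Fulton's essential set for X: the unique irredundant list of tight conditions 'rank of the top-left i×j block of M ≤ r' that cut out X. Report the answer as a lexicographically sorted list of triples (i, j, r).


Rank table r_w(5×5) implied by the 9 constraints:

  R[1]: 1  1  1  1  1
  R[2]: 1  2  2  2  2
  R[3]: 1  2  3  3  3
  R[4]: 1  2  3  3  4
  R[5]: 1  2  3  4  5

hence w(1..5) = (1, 2, 3, 5, 4).

1 SE-corner of the 1-cell Rothe diagram gives Ess(w):

[(4, 4, 3)]


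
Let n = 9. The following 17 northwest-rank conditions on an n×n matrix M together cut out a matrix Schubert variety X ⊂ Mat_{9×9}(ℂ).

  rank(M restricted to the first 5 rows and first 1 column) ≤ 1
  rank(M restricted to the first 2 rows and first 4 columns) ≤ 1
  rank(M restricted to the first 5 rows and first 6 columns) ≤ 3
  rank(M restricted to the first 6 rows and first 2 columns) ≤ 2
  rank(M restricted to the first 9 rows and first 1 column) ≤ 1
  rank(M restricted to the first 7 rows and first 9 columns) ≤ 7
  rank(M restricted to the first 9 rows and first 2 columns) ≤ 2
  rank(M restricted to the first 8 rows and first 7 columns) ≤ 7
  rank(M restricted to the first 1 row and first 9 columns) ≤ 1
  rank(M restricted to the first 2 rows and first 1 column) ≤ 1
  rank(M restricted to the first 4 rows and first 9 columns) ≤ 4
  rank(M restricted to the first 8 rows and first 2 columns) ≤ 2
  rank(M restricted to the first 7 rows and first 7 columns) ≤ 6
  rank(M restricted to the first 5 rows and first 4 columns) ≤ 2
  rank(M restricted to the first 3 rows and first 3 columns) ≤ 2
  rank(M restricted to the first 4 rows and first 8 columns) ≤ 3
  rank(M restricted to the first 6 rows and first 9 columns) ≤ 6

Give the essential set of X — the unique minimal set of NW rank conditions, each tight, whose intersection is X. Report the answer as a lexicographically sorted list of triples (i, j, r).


Reconstructing r_w from the 17 given conditions:

  R[1]: 1, 1, 1, 1, 1, 1, 1, 1, 1
  R[2]: 1, 1, 1, 1, 2, 2, 2, 2, 2
  R[3]: 1, 2, 2, 2, 3, 3, 3, 3, 3
  R[4]: 1, 2, 2, 2, 3, 3, 3, 3, 4
  R[5]: 1, 2, 2, 2, 3, 3, 4, 4, 5
  R[6]: 1, 2, 3, 3, 4, 4, 5, 5, 6
  R[7]: 1, 2, 3, 4, 5, 5, 6, 6, 7
  R[8]: 1, 2, 3, 4, 5, 6, 7, 7, 8
  R[9]: 1, 2, 3, 4, 5, 6, 7, 8, 9

giving w = (1, 5, 2, 9, 7, 3, 4, 6, 8) via Δ²R.

ℓ(w)=11; the 4 essential cells (i,j,r):

[(2, 4, 1), (4, 8, 3), (5, 4, 2), (5, 6, 3)]


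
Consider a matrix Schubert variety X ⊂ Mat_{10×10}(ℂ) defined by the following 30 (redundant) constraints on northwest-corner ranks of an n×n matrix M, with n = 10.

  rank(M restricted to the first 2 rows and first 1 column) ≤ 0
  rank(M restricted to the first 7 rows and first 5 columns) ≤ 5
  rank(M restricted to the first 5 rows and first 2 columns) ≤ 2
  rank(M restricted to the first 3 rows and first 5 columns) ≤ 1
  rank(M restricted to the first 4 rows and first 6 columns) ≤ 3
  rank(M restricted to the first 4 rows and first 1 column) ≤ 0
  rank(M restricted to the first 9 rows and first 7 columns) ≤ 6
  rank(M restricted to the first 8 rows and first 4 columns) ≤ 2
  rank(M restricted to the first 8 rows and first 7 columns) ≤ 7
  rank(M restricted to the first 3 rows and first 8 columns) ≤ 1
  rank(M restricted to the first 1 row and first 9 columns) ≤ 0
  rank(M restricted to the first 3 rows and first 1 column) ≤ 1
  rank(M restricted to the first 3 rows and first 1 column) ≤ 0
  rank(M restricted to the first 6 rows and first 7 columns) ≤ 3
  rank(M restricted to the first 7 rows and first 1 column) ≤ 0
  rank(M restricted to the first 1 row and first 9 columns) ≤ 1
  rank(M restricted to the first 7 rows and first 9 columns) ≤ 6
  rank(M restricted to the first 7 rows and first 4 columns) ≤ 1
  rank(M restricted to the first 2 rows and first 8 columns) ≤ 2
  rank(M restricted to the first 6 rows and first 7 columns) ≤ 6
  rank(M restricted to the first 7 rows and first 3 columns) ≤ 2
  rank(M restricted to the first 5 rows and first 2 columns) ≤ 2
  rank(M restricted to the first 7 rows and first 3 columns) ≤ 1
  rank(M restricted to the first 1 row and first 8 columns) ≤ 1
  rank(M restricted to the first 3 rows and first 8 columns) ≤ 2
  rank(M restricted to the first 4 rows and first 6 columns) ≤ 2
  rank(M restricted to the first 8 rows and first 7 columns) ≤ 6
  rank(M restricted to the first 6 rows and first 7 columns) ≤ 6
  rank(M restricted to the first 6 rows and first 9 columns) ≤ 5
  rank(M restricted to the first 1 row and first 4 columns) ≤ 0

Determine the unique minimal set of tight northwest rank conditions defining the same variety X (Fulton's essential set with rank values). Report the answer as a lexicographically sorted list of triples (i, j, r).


Computing R[i][j] = min implied NW-rank bound (n=10, 30 conditions):

  i=1: 0 0 0 0 0 0 0 0 0 1
  i=2: 0 1 1 1 1 1 1 1 1 2
  i=3: 0 1 1 1 1 1 1 1 2 3
  i=4: 0 1 1 1 2 2 2 2 3 4
  i=5: 0 1 1 1 2 3 3 3 4 5
  i=6: 0 1 1 1 2 3 3 4 5 6
  i=7: 0 1 1 1 2 3 4 5 6 7
  i=8: 1 2 2 2 3 4 5 6 7 8
  i=9: 1 2 3 3 4 5 6 7 8 9
  i=10: 1 2 3 4 5 6 7 8 9 10

the unique w with this rank table is (10, 2, 9, 5, 6, 8, 7, 1, 3, 4).

Rothe diagram D(w) (30 cells), 5 SE-corners (essential conditions):

[(1, 9, 0), (3, 8, 1), (6, 7, 3), (7, 1, 0), (7, 4, 1)]


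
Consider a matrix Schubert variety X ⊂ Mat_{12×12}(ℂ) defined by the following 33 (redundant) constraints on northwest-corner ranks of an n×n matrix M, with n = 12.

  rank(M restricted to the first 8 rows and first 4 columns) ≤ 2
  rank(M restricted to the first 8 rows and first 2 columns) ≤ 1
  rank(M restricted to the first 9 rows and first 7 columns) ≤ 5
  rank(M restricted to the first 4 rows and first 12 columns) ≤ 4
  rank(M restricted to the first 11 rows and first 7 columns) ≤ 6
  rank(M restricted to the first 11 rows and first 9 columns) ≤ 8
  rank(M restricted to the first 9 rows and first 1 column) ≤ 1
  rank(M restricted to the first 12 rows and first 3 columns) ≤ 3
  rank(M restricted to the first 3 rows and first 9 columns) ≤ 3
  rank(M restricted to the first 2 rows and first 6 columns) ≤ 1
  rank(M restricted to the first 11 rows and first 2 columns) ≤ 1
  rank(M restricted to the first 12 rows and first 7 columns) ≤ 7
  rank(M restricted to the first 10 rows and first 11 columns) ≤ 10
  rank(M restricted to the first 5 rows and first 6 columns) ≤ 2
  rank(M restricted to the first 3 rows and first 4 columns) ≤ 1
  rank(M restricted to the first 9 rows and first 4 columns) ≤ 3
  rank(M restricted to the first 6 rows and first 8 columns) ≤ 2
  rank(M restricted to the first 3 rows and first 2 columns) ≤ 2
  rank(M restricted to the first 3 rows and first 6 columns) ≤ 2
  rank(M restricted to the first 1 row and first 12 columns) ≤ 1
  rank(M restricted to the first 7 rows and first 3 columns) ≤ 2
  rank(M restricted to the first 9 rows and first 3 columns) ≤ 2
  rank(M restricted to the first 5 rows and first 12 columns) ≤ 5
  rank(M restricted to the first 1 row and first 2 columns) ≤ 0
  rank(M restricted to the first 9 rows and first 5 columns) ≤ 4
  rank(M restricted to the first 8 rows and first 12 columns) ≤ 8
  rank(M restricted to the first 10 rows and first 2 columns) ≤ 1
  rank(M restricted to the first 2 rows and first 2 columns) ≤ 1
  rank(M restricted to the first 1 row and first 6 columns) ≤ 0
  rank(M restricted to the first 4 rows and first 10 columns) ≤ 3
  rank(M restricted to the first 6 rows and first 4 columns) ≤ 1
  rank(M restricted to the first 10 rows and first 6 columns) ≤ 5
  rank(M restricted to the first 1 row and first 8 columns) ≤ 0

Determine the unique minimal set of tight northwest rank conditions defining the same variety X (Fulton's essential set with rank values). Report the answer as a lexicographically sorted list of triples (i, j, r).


Computing R[i][j] = min implied NW-rank bound (n=12, 33 conditions):

  R[1]: 0, 0, 0, 0, 0, 0, 0, 0, 1, 1, 1, 1
  R[2]: 1, 1, 1, 1, 1, 1, 1, 1, 2, 2, 2, 2
  R[3]: 1, 1, 1, 1, 2, 2, 2, 2, 3, 3, 3, 3
  R[4]: 1, 1, 1, 1, 2, 2, 2, 2, 3, 3, 4, 4
  R[5]: 1, 1, 1, 1, 2, 2, 2, 2, 3, 4, 5, 5
  R[6]: 1, 1, 1, 1, 2, 2, 2, 2, 3, 4, 5, 6
  R[7]: 1, 1, 2, 2, 3, 3, 3, 3, 4, 5, 6, 7
  R[8]: 1, 1, 2, 2, 3, 4, 4, 4, 5, 6, 7, 8
  R[9]: 1, 1, 2, 3, 4, 5, 5, 5, 6, 7, 8, 9
  R[10]: 1, 1, 2, 3, 4, 5, 6, 6, 7, 8, 9, 10
  R[11]: 1, 1, 2, 3, 4, 5, 6, 7, 8, 9, 10, 11
  R[12]: 1, 2, 3, 4, 5, 6, 7, 8, 9, 10, 11, 12

second differences of R give the permutation w = (9, 1, 5, 11, 10, 12, 3, 6, 4, 7, 8, 2).

Rothe diagram D(w) (36 cells), 6 SE-corners (essential conditions):

[(1, 8, 0), (4, 10, 3), (6, 4, 1), (6, 8, 2), (8, 4, 2), (11, 2, 1)]


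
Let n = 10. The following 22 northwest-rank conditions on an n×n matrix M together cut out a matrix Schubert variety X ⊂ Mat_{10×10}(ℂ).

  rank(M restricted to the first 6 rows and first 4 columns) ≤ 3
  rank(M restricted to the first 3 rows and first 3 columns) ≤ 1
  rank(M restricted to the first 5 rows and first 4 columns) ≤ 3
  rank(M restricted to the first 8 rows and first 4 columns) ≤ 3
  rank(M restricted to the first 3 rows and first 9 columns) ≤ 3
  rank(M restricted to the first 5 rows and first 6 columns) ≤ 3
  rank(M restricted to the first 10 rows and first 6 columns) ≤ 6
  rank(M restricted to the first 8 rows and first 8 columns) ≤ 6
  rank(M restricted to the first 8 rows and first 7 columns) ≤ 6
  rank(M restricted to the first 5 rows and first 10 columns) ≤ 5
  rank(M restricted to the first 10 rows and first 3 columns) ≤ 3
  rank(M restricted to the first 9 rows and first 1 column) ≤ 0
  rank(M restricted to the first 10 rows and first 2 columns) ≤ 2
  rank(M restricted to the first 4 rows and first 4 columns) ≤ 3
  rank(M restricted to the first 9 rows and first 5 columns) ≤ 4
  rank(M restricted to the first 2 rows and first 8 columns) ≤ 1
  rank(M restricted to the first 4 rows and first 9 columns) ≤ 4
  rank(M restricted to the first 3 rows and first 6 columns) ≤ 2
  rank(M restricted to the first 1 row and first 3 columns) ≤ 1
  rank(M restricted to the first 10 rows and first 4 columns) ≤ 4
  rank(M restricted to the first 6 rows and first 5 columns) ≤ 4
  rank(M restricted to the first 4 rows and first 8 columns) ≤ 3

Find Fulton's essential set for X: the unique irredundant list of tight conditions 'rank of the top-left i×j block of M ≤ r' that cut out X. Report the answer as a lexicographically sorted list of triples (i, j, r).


The tightest implied rank at each (i,j), from the 22 conditions:

  R[1]: 0 | 1 | 1 | 1 | 1 | 1 | 1 | 1 | 1 | 1
  R[2]: 0 | 1 | 1 | 1 | 1 | 1 | 1 | 1 | 2 | 2
  R[3]: 0 | 1 | 1 | 2 | 2 | 2 | 2 | 2 | 3 | 3
  R[4]: 0 | 1 | 2 | 3 | 3 | 3 | 3 | 3 | 4 | 4
  R[5]: 0 | 1 | 2 | 3 | 3 | 3 | 4 | 4 | 5 | 5
  R[6]: 0 | 1 | 2 | 3 | 4 | 4 | 5 | 5 | 6 | 6
  R[7]: 0 | 1 | 2 | 3 | 4 | 5 | 6 | 6 | 7 | 7
  R[8]: 0 | 1 | 2 | 3 | 4 | 5 | 6 | 6 | 7 | 8
  R[9]: 0 | 1 | 2 | 3 | 4 | 5 | 6 | 7 | 8 | 9
  R[10]: 1 | 2 | 3 | 4 | 5 | 6 | 7 | 8 | 9 | 10

giving w = (2, 9, 4, 3, 7, 5, 6, 10, 8, 1) via Δ²R.

Fulton essential set (5 of the 19 Rothe cells):

[(2, 8, 1), (3, 3, 1), (5, 6, 3), (8, 8, 6), (9, 1, 0)]


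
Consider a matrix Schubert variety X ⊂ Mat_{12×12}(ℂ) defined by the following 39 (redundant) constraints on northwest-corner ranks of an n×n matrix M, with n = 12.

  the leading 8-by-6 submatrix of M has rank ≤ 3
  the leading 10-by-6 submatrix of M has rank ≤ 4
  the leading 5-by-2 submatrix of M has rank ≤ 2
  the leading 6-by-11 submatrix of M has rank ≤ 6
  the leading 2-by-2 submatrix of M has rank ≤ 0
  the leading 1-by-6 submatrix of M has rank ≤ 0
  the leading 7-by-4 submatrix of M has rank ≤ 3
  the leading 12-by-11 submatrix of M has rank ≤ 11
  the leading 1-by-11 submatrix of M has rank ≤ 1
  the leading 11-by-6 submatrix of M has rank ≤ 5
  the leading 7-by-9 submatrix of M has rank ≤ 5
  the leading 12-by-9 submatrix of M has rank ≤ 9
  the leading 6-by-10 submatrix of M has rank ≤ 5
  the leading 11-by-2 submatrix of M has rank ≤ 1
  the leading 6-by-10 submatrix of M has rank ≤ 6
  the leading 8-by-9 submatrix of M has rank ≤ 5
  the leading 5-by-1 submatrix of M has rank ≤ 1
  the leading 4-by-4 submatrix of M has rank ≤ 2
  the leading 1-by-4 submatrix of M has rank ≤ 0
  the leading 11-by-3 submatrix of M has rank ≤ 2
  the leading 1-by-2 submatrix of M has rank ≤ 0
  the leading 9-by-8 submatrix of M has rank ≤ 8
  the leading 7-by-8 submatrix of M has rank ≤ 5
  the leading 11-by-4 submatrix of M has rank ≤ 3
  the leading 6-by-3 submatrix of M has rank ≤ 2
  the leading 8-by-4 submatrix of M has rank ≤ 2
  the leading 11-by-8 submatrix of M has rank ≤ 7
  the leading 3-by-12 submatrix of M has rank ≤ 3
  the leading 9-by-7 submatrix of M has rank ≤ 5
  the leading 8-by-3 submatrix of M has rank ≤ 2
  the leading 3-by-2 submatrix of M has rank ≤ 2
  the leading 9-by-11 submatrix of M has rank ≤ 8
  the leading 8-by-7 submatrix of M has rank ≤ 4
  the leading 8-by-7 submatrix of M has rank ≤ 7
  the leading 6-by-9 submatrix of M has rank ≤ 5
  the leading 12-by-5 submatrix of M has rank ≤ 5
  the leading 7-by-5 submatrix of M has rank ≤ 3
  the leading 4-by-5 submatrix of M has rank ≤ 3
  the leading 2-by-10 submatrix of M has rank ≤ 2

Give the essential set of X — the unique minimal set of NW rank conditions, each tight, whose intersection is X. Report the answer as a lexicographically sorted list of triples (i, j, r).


Reconstructing r_w from the 39 given conditions:

  row 1: 0 0 0 0 0 0 1 1 1 1 1 1
  row 2: 0 0 1 1 1 1 2 2 2 2 2 2
  row 3: 1 1 2 2 2 2 3 3 3 3 3 3
  row 4: 1 1 2 2 3 3 4 4 4 4 4 4
  row 5: 1 1 2 2 3 3 4 5 5 5 5 5
  row 6: 1 1 2 2 3 3 4 5 5 5 6 6
  row 7: 1 1 2 2 3 3 4 5 5 6 7 7
  row 8: 1 1 2 2 3 3 4 5 5 6 7 8
  row 9: 1 1 2 3 4 4 5 6 6 7 8 9
  row 10: 1 1 2 3 4 4 5 6 7 8 9 10
  row 11: 1 1 2 3 4 5 6 7 8 9 10 11
  row 12: 1 2 3 4 5 6 7 8 9 10 11 12

second differences of R give the permutation w = (7, 3, 1, 5, 8, 11, 10, 12, 4, 9, 6, 2).

D(w) has 30 cells with 8 SE-corners; essential set:

[(1, 6, 0), (2, 2, 0), (6, 10, 5), (8, 4, 2), (8, 6, 3), (8, 9, 5), (10, 6, 4), (11, 2, 1)]


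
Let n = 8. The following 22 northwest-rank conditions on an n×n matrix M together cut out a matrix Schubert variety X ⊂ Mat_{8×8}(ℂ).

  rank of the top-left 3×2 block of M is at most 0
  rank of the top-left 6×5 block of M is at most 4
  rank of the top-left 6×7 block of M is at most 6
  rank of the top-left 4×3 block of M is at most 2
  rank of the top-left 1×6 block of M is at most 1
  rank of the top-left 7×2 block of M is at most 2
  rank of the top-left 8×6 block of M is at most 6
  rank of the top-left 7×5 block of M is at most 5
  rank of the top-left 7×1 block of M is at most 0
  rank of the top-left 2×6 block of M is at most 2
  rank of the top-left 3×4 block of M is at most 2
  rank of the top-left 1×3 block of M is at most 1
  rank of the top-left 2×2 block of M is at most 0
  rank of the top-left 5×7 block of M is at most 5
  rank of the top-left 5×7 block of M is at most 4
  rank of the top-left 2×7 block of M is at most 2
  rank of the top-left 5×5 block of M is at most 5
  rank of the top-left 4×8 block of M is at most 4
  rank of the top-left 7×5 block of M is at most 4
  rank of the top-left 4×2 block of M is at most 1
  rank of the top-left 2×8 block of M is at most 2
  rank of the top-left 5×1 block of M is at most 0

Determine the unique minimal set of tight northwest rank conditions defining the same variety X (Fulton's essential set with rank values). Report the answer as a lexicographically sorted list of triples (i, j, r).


Computing R[i][j] = min implied NW-rank bound (n=8, 22 conditions):

  0 0 1 1 1 1 1 1
  0 0 1 2 2 2 2 2
  0 0 1 2 3 3 3 3
  0 1 2 3 4 4 4 4
  0 1 2 3 4 4 4 5
  0 1 2 3 4 5 5 6
  0 1 2 3 4 5 6 7
  1 2 3 4 5 6 7 8

so w = (3, 4, 5, 2, 8, 6, 7, 1).

Rothe diagram D(w) (12 cells), 3 SE-corners (essential conditions):

[(3, 2, 0), (5, 7, 4), (7, 1, 0)]


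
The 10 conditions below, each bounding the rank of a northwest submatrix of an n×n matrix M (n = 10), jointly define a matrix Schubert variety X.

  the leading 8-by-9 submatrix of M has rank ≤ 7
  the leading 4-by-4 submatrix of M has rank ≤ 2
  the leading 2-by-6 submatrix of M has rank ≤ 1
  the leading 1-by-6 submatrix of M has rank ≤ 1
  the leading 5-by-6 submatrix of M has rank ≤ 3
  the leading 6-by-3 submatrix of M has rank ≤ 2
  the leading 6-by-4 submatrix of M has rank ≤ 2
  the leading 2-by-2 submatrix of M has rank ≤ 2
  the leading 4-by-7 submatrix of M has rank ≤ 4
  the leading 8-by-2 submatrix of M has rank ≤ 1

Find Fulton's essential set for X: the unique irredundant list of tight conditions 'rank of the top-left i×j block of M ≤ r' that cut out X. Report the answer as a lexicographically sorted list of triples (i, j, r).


The tightest implied rank at each (i,j), from the 10 conditions:

  1  1  1  1  1  1  1  1  1  1
  1  1  1  1  1  1  2  2  2  2
  1  1  2  2  2  2  3  3  3  3
  1  1  2  2  3  3  4  4  4  4
  1  1  2  2  3  3  4  5  5  5
  1  1  2  2  3  4  5  6  6  6
  1  1  2  3  4  5  6  7  7  7
  1  1  2  3  4  5  6  7  7  8
  1  2  3  4  5  6  7  8  8  9
  1  2  3  4  5  6  7  8  9  10

the unique w with this rank table is (1, 7, 3, 5, 8, 6, 4, 10, 2, 9).

5 SE-corners of the 16-cell Rothe diagram give Ess(w):

[(2, 6, 1), (5, 6, 3), (6, 4, 2), (8, 2, 1), (8, 9, 7)]


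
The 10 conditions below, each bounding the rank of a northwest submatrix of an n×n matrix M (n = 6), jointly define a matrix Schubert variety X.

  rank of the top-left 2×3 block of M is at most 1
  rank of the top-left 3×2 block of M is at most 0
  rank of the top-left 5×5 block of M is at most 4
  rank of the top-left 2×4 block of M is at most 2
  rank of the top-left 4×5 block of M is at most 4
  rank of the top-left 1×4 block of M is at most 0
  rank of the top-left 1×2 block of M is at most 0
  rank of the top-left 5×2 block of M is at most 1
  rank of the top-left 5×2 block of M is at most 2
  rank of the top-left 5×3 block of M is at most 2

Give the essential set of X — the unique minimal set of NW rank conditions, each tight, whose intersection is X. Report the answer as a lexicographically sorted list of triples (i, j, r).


Recovering R(i,j) via the rank-extension bound from the 10 conditions:

  R[1]: 0 0 0 0 1 1
  R[2]: 0 0 1 1 2 2
  R[3]: 0 0 1 2 3 3
  R[4]: 1 1 2 3 4 4
  R[5]: 1 1 2 3 4 5
  R[6]: 1 2 3 4 5 6

so w = (5, 3, 4, 1, 6, 2).

ℓ(w)=9; the 3 essential cells (i,j,r):

[(1, 4, 0), (3, 2, 0), (5, 2, 1)]


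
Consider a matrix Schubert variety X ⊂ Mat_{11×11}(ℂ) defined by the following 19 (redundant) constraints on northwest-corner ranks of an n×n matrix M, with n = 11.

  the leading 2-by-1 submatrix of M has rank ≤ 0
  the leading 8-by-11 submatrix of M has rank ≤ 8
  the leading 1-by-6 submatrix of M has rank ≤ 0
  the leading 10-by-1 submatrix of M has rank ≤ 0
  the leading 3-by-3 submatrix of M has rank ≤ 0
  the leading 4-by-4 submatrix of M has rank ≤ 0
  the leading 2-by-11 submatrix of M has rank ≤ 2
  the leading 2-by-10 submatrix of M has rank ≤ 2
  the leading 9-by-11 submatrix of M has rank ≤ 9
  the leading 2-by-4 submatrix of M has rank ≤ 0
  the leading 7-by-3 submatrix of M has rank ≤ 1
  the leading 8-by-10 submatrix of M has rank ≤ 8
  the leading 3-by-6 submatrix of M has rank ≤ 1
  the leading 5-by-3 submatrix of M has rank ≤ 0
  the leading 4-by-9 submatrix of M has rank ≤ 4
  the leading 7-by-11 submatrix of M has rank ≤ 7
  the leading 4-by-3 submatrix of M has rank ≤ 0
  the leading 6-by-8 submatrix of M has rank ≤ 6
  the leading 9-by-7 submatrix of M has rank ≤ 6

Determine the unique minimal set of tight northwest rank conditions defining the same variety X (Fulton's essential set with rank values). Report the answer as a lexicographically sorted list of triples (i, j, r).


Reconstructing r_w from the 19 given conditions:

  i=1: 0 | 0 | 0 | 0 | 0 | 0 | 1 | 1 | 1 | 1 | 1
  i=2: 0 | 0 | 0 | 0 | 1 | 1 | 2 | 2 | 2 | 2 | 2
  i=3: 0 | 0 | 0 | 0 | 1 | 1 | 2 | 3 | 3 | 3 | 3
  i=4: 0 | 0 | 0 | 0 | 1 | 2 | 3 | 4 | 4 | 4 | 4
  i=5: 0 | 0 | 0 | 1 | 2 | 3 | 4 | 5 | 5 | 5 | 5
  i=6: 0 | 1 | 1 | 2 | 3 | 4 | 5 | 6 | 6 | 6 | 6
  i=7: 0 | 1 | 1 | 2 | 3 | 4 | 5 | 6 | 7 | 7 | 7
  i=8: 0 | 1 | 2 | 3 | 4 | 5 | 6 | 7 | 8 | 8 | 8
  i=9: 0 | 1 | 2 | 3 | 4 | 5 | 6 | 7 | 8 | 9 | 9
  i=10: 0 | 1 | 2 | 3 | 4 | 5 | 6 | 7 | 8 | 9 | 10
  i=11: 1 | 2 | 3 | 4 | 5 | 6 | 7 | 8 | 9 | 10 | 11

second differences of R give the permutation w = (7, 5, 8, 6, 4, 2, 9, 3, 10, 11, 1).

ℓ(w)=28; the 6 essential cells (i,j,r):

[(1, 6, 0), (3, 6, 1), (4, 4, 0), (5, 3, 0), (7, 3, 1), (10, 1, 0)]


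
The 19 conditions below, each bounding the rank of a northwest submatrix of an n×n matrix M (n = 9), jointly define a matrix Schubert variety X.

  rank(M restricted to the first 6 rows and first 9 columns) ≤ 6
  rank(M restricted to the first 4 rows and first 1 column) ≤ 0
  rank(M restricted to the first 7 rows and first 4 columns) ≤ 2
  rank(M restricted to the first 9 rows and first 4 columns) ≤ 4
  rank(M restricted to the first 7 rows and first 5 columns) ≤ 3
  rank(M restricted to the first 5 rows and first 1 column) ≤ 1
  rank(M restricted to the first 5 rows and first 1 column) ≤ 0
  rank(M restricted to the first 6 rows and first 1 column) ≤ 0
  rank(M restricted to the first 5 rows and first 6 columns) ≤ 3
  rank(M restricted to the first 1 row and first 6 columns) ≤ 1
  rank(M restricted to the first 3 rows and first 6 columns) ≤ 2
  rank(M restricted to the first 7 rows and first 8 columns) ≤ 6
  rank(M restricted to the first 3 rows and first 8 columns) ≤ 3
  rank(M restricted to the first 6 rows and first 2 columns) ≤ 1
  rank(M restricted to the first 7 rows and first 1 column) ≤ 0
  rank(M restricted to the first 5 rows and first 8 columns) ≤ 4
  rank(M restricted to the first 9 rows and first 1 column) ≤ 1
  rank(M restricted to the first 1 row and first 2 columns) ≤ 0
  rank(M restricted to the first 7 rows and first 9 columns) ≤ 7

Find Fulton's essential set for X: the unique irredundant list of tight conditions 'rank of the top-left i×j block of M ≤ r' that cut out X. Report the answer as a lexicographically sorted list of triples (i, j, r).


Reconstructing r_w from the 19 given conditions:

  i=1: 0 0 1 1 1 1 1 1 1
  i=2: 0 1 2 2 2 2 2 2 2
  i=3: 0 1 2 2 2 2 3 3 3
  i=4: 0 1 2 2 3 3 4 4 4
  i=5: 0 1 2 2 3 3 4 4 5
  i=6: 0 1 2 2 3 4 5 5 6
  i=7: 0 1 2 2 3 4 5 6 7
  i=8: 1 2 3 3 4 5 6 7 8
  i=9: 1 2 3 4 5 6 7 8 9

reading off 1-entries of Δ²R: w = (3, 2, 7, 5, 9, 6, 8, 1, 4).

|D(w)|=17, |Ess(w)|=6:

[(1, 2, 0), (3, 6, 2), (5, 6, 3), (5, 8, 4), (7, 1, 0), (7, 4, 2)]
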